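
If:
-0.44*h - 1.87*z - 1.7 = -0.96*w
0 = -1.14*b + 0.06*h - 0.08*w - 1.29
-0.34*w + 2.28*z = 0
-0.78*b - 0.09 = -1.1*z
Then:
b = -1.40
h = -13.35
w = -6.13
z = -0.91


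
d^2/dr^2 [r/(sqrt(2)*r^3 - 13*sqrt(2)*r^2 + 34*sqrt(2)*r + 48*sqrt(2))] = sqrt(2)*(r*(3*r^2 - 26*r + 34)^2 + (-3*r^2 - r*(3*r - 13) + 26*r - 34)*(r^3 - 13*r^2 + 34*r + 48))/(r^3 - 13*r^2 + 34*r + 48)^3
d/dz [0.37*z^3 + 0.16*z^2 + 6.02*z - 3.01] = 1.11*z^2 + 0.32*z + 6.02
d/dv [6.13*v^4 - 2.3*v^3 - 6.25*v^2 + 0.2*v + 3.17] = 24.52*v^3 - 6.9*v^2 - 12.5*v + 0.2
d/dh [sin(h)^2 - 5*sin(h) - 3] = (2*sin(h) - 5)*cos(h)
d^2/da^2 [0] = 0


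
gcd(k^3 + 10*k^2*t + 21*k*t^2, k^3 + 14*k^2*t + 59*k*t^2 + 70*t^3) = k + 7*t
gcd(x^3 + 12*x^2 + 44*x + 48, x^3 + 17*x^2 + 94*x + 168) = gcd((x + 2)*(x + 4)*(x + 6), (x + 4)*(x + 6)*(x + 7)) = x^2 + 10*x + 24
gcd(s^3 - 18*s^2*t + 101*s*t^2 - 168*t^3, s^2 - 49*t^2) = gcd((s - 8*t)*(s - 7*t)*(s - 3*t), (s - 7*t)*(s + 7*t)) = s - 7*t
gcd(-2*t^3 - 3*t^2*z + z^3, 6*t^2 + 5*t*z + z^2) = 1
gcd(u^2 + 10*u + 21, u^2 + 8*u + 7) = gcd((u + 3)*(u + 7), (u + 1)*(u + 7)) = u + 7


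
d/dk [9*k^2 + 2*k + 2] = 18*k + 2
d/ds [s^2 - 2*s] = 2*s - 2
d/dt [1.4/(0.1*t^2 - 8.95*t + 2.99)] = (12.53 - 0.28*t)/(0.1*t^2 - 8.95*t + 2.99)^2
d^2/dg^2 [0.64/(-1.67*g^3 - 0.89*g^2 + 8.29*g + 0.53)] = ((6.4128*g + 1.1392)*(1.67*g^3 + 0.89*g^2 - 8.29*g - 0.53) - 0.64*(5.01*g^2 + 1.78*g - 8.29)*(10.02*g^2 + 3.56*g - 16.58))/(1.67*g^3 + 0.89*g^2 - 8.29*g - 0.53)^3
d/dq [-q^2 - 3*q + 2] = -2*q - 3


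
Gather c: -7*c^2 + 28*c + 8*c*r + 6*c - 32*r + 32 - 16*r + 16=-7*c^2 + c*(8*r + 34) - 48*r + 48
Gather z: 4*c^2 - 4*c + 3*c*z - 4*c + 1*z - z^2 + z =4*c^2 - 8*c - z^2 + z*(3*c + 2)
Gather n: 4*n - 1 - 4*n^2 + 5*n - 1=-4*n^2 + 9*n - 2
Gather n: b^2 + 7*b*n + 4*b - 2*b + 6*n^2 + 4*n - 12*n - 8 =b^2 + 2*b + 6*n^2 + n*(7*b - 8) - 8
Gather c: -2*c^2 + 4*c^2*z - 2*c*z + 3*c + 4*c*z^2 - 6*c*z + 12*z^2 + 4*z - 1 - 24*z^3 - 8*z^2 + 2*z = c^2*(4*z - 2) + c*(4*z^2 - 8*z + 3) - 24*z^3 + 4*z^2 + 6*z - 1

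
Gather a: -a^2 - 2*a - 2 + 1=-a^2 - 2*a - 1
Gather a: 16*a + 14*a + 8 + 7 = 30*a + 15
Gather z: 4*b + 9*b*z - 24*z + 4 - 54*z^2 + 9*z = 4*b - 54*z^2 + z*(9*b - 15) + 4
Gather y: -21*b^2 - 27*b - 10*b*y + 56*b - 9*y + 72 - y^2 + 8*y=-21*b^2 + 29*b - y^2 + y*(-10*b - 1) + 72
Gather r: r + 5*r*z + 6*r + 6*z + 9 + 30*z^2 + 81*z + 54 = r*(5*z + 7) + 30*z^2 + 87*z + 63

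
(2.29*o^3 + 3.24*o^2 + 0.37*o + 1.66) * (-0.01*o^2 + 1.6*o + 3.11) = -0.0229*o^5 + 3.6316*o^4 + 12.3022*o^3 + 10.6518*o^2 + 3.8067*o + 5.1626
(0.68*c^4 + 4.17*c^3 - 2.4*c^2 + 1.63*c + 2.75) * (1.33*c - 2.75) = 0.9044*c^5 + 3.6761*c^4 - 14.6595*c^3 + 8.7679*c^2 - 0.825*c - 7.5625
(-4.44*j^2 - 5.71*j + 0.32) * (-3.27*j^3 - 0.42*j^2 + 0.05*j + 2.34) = 14.5188*j^5 + 20.5365*j^4 + 1.1298*j^3 - 10.8095*j^2 - 13.3454*j + 0.7488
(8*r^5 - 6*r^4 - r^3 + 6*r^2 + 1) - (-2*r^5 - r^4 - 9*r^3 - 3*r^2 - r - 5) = 10*r^5 - 5*r^4 + 8*r^3 + 9*r^2 + r + 6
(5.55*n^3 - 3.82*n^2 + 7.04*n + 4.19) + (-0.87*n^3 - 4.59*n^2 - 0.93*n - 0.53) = 4.68*n^3 - 8.41*n^2 + 6.11*n + 3.66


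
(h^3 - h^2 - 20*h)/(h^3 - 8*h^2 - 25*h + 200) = h*(h + 4)/(h^2 - 3*h - 40)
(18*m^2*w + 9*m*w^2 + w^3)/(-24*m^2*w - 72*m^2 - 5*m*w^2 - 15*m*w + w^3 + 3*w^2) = w*(6*m + w)/(-8*m*w - 24*m + w^2 + 3*w)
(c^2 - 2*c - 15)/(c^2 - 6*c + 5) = (c + 3)/(c - 1)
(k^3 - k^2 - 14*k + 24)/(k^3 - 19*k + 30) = (k + 4)/(k + 5)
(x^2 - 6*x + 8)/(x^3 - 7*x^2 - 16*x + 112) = (x - 2)/(x^2 - 3*x - 28)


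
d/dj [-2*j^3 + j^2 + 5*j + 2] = -6*j^2 + 2*j + 5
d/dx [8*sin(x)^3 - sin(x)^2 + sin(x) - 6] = (24*sin(x)^2 - 2*sin(x) + 1)*cos(x)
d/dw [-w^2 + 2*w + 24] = 2 - 2*w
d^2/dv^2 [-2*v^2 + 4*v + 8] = -4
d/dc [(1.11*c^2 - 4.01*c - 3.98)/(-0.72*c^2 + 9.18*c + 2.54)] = (7.3026*c^2 - 0.0924000000000014*c + 26.351)/(0.5184*c^4 - 13.2192*c^3 + 80.6148*c^2 + 46.6344*c + 6.4516)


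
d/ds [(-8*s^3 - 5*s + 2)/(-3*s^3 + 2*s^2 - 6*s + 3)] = (-16*s^4 + 66*s^3 - 44*s^2 - 8*s - 3)/(9*s^6 - 12*s^5 + 40*s^4 - 42*s^3 + 48*s^2 - 36*s + 9)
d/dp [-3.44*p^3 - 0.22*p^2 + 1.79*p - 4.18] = -10.32*p^2 - 0.44*p + 1.79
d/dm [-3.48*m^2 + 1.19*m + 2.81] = 1.19 - 6.96*m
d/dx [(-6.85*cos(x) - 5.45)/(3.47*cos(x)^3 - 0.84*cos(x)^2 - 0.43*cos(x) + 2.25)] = (-47.539*cos(x)^3 - 50.9805*cos(x)^2 + 9.156*cos(x) + 17.756)*sin(x)/(12.0409*cos(x)^6 - 5.8296*cos(x)^5 - 2.2786*cos(x)^4 + 16.3374*cos(x)^3 - 3.5951*cos(x)^2 - 1.935*cos(x) + 5.0625)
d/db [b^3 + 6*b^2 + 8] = 3*b*(b + 4)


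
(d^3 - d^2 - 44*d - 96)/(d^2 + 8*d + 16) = (d^2 - 5*d - 24)/(d + 4)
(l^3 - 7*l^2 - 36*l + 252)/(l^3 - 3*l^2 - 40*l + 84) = (l - 6)/(l - 2)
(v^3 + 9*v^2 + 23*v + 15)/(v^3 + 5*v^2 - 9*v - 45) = (v + 1)/(v - 3)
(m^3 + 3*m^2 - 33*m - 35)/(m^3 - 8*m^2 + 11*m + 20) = (m + 7)/(m - 4)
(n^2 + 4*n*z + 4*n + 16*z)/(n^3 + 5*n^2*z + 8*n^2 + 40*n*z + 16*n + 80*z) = (n + 4*z)/(n^2 + 5*n*z + 4*n + 20*z)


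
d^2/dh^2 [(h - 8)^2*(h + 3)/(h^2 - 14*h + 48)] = -36/(h^3 - 18*h^2 + 108*h - 216)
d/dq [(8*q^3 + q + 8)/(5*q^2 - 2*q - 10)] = (40*q^4 - 32*q^3 - 245*q^2 - 80*q + 6)/(25*q^4 - 20*q^3 - 96*q^2 + 40*q + 100)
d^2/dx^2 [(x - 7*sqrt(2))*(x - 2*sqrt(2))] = 2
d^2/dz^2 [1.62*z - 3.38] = 0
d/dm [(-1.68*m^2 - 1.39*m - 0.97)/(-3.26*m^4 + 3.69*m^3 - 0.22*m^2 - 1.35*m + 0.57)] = (-10.9536*m^5 - 7.395*m^4 - 2.3906*m^3 + 12.7001*m^2 - 2.342*m - 2.1018)/(10.6276*m^8 - 24.0588*m^7 + 15.0505*m^6 + 7.1784*m^5 - 13.631*m^4 + 4.8006*m^3 + 1.5717*m^2 - 1.539*m + 0.3249)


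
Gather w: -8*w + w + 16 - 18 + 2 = -7*w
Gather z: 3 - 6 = -3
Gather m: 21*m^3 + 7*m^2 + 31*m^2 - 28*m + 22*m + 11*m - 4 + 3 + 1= 21*m^3 + 38*m^2 + 5*m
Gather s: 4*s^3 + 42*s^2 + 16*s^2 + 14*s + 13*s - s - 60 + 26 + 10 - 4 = 4*s^3 + 58*s^2 + 26*s - 28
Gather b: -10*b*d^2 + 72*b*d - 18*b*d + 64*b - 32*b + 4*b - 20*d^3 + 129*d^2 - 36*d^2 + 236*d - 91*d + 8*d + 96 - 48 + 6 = b*(-10*d^2 + 54*d + 36) - 20*d^3 + 93*d^2 + 153*d + 54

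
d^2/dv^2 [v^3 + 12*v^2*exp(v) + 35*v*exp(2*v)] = 12*v^2*exp(v) + 140*v*exp(2*v) + 48*v*exp(v) + 6*v + 140*exp(2*v) + 24*exp(v)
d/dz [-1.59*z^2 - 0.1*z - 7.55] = -3.18*z - 0.1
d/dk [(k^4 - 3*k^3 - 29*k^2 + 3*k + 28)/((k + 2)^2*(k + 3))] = (k^5 + 12*k^4 + 32*k^3 - 118*k^2 - 441*k - 206)/(k^5 + 12*k^4 + 57*k^3 + 134*k^2 + 156*k + 72)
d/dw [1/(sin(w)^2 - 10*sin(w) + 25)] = -2*cos(w)/(sin(w) - 5)^3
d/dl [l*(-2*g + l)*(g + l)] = -2*g^2 - 2*g*l + 3*l^2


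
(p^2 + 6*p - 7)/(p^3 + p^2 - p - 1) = (p + 7)/(p^2 + 2*p + 1)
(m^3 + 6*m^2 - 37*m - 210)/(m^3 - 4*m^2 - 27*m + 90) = (m + 7)/(m - 3)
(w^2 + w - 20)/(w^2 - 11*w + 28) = (w + 5)/(w - 7)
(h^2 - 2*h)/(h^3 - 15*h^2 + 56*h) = (h - 2)/(h^2 - 15*h + 56)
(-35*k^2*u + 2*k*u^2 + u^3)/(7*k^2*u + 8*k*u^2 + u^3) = (-5*k + u)/(k + u)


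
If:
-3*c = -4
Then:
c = 4/3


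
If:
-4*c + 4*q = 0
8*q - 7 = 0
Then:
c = 7/8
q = 7/8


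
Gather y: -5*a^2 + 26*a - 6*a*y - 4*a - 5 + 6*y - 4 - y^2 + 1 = -5*a^2 + 22*a - y^2 + y*(6 - 6*a) - 8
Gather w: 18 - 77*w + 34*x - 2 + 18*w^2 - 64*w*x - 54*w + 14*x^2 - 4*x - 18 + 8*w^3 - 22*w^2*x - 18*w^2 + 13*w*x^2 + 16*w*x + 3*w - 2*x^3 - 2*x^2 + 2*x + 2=8*w^3 - 22*w^2*x + w*(13*x^2 - 48*x - 128) - 2*x^3 + 12*x^2 + 32*x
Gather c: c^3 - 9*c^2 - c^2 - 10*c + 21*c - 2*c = c^3 - 10*c^2 + 9*c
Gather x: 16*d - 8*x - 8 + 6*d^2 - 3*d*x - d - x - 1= 6*d^2 + 15*d + x*(-3*d - 9) - 9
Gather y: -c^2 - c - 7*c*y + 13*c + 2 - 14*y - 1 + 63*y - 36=-c^2 + 12*c + y*(49 - 7*c) - 35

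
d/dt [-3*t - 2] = -3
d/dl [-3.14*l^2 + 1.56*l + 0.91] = 1.56 - 6.28*l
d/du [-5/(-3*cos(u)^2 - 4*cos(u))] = 10*(3*cos(u) + 2)*sin(u)/((3*cos(u) + 4)^2*cos(u)^2)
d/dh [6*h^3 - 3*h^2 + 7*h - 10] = 18*h^2 - 6*h + 7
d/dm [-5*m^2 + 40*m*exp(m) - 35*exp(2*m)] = 40*m*exp(m) - 10*m - 70*exp(2*m) + 40*exp(m)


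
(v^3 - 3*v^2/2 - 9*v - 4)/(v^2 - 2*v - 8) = v + 1/2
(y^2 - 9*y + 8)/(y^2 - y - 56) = (y - 1)/(y + 7)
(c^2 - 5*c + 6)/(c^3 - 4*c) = (c - 3)/(c*(c + 2))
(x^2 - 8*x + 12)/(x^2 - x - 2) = (x - 6)/(x + 1)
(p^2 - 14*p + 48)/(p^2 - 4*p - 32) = (p - 6)/(p + 4)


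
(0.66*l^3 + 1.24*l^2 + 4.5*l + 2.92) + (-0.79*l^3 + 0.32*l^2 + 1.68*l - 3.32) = -0.13*l^3 + 1.56*l^2 + 6.18*l - 0.4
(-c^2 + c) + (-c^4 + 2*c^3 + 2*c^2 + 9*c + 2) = -c^4 + 2*c^3 + c^2 + 10*c + 2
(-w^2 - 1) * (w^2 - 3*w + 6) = -w^4 + 3*w^3 - 7*w^2 + 3*w - 6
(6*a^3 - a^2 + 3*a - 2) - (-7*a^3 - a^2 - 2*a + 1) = 13*a^3 + 5*a - 3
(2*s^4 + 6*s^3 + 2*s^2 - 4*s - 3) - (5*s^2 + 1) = 2*s^4 + 6*s^3 - 3*s^2 - 4*s - 4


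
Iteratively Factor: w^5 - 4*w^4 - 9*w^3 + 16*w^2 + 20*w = (w + 1)*(w^4 - 5*w^3 - 4*w^2 + 20*w) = (w - 2)*(w + 1)*(w^3 - 3*w^2 - 10*w) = (w - 2)*(w + 1)*(w + 2)*(w^2 - 5*w) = w*(w - 2)*(w + 1)*(w + 2)*(w - 5)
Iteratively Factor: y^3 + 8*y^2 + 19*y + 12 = (y + 1)*(y^2 + 7*y + 12) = (y + 1)*(y + 3)*(y + 4)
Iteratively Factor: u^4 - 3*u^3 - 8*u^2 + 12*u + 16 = (u - 2)*(u^3 - u^2 - 10*u - 8) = (u - 4)*(u - 2)*(u^2 + 3*u + 2) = (u - 4)*(u - 2)*(u + 1)*(u + 2)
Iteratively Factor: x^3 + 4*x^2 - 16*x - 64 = (x + 4)*(x^2 - 16) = (x + 4)^2*(x - 4)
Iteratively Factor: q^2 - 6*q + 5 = (q - 1)*(q - 5)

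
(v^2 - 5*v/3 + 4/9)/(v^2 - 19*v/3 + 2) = (v - 4/3)/(v - 6)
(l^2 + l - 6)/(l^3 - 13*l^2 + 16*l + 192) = (l - 2)/(l^2 - 16*l + 64)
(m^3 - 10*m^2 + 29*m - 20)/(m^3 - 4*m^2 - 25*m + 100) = (m - 1)/(m + 5)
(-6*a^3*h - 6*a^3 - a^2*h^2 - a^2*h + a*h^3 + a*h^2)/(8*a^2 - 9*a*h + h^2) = a*(-6*a^2*h - 6*a^2 - a*h^2 - a*h + h^3 + h^2)/(8*a^2 - 9*a*h + h^2)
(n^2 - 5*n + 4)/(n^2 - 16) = (n - 1)/(n + 4)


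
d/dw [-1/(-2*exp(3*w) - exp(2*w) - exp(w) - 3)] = (-6*exp(2*w) - 2*exp(w) - 1)*exp(w)/(2*exp(3*w) + exp(2*w) + exp(w) + 3)^2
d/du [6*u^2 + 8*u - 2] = 12*u + 8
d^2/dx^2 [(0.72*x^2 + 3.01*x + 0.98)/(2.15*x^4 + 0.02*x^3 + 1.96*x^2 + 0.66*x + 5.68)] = (19.9692*x^8 + 167.15046*x^7 + 86.604296*x^6 + 65.116104*x^5 - 161.659908*x^4 - 708.946168*x^3 - 173.143824*x^2 - 194.119968*x + 2.923568)/(9.938375*x^12 + 0.27735*x^11 + 27.18288*x^10 + 9.658238*x^9 + 103.718352*x^8 + 18.384168*x^7 + 154.114324*x^6 + 57.32796*x^5 + 276.564528*x^4 + 46.309128*x^3 + 197.125536*x^2 + 63.879552*x + 183.250432)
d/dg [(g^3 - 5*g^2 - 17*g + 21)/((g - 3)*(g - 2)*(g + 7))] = (7*g^4 - 24*g^3 + 242*g^2 - 504*g - 105)/(g^6 + 4*g^5 - 54*g^4 - 32*g^3 + 1009*g^2 - 2436*g + 1764)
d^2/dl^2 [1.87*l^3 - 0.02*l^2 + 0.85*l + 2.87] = 11.22*l - 0.04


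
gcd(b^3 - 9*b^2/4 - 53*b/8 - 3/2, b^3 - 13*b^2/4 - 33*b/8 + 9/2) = b^2 - 5*b/2 - 6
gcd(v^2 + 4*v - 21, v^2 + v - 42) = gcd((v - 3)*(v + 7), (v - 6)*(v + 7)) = v + 7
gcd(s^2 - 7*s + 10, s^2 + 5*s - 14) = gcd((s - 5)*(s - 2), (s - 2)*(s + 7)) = s - 2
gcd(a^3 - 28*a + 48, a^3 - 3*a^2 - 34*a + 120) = a^2 + 2*a - 24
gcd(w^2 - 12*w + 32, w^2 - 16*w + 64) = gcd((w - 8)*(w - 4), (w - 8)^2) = w - 8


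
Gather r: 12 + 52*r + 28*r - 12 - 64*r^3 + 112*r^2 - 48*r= -64*r^3 + 112*r^2 + 32*r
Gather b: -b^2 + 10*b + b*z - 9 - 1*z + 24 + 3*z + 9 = -b^2 + b*(z + 10) + 2*z + 24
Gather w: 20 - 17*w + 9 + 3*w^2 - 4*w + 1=3*w^2 - 21*w + 30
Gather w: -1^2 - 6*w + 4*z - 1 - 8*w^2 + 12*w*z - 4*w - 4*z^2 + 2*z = -8*w^2 + w*(12*z - 10) - 4*z^2 + 6*z - 2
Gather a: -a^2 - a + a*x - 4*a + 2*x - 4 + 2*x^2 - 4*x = -a^2 + a*(x - 5) + 2*x^2 - 2*x - 4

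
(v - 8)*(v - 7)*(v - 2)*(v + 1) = v^4 - 16*v^3 + 69*v^2 - 26*v - 112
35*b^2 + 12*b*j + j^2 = (5*b + j)*(7*b + j)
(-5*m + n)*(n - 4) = -5*m*n + 20*m + n^2 - 4*n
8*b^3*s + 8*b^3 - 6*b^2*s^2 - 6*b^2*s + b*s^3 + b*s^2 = (-4*b + s)*(-2*b + s)*(b*s + b)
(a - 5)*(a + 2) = a^2 - 3*a - 10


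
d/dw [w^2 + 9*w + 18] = 2*w + 9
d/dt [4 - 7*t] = -7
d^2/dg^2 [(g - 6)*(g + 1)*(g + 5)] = 6*g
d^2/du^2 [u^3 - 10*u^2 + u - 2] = 6*u - 20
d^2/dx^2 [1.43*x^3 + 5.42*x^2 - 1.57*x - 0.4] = 8.58*x + 10.84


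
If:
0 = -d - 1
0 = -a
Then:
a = 0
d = -1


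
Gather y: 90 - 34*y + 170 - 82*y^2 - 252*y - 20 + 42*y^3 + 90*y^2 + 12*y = 42*y^3 + 8*y^2 - 274*y + 240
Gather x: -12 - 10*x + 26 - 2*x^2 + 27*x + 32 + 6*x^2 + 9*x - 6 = 4*x^2 + 26*x + 40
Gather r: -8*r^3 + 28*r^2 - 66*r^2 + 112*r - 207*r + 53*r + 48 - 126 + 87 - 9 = -8*r^3 - 38*r^2 - 42*r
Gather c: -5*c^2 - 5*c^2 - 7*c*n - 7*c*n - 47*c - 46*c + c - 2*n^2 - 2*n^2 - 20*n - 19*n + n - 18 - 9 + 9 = -10*c^2 + c*(-14*n - 92) - 4*n^2 - 38*n - 18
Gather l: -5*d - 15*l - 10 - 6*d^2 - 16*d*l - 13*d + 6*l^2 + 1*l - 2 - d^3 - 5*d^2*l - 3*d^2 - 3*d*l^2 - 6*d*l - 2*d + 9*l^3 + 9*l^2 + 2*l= -d^3 - 9*d^2 - 20*d + 9*l^3 + l^2*(15 - 3*d) + l*(-5*d^2 - 22*d - 12) - 12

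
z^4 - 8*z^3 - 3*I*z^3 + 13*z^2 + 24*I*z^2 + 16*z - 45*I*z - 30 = (z - 5)*(z - 3)*(z - 2*I)*(z - I)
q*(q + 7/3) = q^2 + 7*q/3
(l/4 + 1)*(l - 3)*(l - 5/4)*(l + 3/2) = l^4/4 + 5*l^3/16 - 109*l^2/32 - 39*l/32 + 45/8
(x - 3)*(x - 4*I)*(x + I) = x^3 - 3*x^2 - 3*I*x^2 + 4*x + 9*I*x - 12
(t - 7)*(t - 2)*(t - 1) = t^3 - 10*t^2 + 23*t - 14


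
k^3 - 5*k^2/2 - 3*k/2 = k*(k - 3)*(k + 1/2)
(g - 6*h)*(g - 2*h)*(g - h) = g^3 - 9*g^2*h + 20*g*h^2 - 12*h^3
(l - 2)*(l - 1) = l^2 - 3*l + 2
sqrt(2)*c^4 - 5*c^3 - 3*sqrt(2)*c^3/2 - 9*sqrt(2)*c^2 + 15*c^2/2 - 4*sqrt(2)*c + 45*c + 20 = (c - 4)*(c + 2)*(c - 5*sqrt(2)/2)*(sqrt(2)*c + sqrt(2)/2)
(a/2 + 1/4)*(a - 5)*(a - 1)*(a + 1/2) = a^4/2 - 5*a^3/2 - 3*a^2/8 + 7*a/4 + 5/8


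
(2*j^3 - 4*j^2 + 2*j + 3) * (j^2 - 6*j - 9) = 2*j^5 - 16*j^4 + 8*j^3 + 27*j^2 - 36*j - 27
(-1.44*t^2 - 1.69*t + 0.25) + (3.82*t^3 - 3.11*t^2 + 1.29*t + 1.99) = 3.82*t^3 - 4.55*t^2 - 0.4*t + 2.24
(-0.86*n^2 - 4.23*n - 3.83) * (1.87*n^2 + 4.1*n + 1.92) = -1.6082*n^4 - 11.4361*n^3 - 26.1563*n^2 - 23.8246*n - 7.3536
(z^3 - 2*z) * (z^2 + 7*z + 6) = z^5 + 7*z^4 + 4*z^3 - 14*z^2 - 12*z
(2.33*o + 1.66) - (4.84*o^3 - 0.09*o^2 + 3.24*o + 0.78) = -4.84*o^3 + 0.09*o^2 - 0.91*o + 0.88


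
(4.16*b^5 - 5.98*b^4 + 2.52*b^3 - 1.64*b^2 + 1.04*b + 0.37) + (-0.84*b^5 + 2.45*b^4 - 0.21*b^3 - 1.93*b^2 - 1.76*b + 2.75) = 3.32*b^5 - 3.53*b^4 + 2.31*b^3 - 3.57*b^2 - 0.72*b + 3.12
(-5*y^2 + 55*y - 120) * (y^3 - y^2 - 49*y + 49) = -5*y^5 + 60*y^4 + 70*y^3 - 2820*y^2 + 8575*y - 5880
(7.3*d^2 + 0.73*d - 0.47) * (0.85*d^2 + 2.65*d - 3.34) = 6.205*d^4 + 19.9655*d^3 - 22.847*d^2 - 3.6837*d + 1.5698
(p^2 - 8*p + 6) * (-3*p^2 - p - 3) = -3*p^4 + 23*p^3 - 13*p^2 + 18*p - 18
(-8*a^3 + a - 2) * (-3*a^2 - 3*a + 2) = 24*a^5 + 24*a^4 - 19*a^3 + 3*a^2 + 8*a - 4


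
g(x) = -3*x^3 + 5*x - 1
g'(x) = 5 - 9*x^2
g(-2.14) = 17.70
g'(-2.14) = -36.22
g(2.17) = -20.80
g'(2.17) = -37.38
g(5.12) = -378.05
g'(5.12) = -230.93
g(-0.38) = -2.74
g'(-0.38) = 3.70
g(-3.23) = 83.94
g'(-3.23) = -88.90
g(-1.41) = 0.36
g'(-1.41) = -12.89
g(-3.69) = 131.28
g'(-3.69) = -117.54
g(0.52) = 1.18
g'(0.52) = 2.57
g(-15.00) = 10049.00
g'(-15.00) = -2020.00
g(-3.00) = 65.00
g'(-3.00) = -76.00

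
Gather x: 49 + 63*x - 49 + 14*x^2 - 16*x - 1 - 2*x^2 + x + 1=12*x^2 + 48*x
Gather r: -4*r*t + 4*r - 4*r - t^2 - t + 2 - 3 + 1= -4*r*t - t^2 - t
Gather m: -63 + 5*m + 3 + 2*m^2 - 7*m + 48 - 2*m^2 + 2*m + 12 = 0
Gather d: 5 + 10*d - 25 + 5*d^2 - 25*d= 5*d^2 - 15*d - 20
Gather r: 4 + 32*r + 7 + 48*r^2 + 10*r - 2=48*r^2 + 42*r + 9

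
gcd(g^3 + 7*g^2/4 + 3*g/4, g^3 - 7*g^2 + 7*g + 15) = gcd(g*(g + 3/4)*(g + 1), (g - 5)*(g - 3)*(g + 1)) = g + 1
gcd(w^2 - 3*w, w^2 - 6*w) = w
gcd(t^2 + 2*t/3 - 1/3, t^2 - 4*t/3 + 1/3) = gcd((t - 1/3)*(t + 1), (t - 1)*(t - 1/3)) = t - 1/3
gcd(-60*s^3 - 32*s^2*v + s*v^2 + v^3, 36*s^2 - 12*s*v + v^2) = 6*s - v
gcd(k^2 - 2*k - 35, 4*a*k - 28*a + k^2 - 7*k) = k - 7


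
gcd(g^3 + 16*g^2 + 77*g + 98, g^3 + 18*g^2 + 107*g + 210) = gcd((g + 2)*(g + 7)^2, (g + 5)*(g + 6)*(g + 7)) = g + 7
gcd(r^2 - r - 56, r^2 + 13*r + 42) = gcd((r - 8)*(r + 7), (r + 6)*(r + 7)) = r + 7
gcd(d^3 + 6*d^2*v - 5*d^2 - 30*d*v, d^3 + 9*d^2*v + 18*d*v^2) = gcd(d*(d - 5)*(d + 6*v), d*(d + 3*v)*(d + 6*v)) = d^2 + 6*d*v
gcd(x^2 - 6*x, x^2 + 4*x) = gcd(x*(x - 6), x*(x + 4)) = x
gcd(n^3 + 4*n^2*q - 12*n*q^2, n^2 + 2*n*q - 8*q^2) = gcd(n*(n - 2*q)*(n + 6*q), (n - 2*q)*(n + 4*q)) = -n + 2*q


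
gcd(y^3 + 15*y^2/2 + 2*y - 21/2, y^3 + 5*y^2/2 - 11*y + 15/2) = y - 1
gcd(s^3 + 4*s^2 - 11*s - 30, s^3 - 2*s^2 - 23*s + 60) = s^2 + 2*s - 15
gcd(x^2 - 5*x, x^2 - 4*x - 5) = x - 5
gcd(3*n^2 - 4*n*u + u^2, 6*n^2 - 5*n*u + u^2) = -3*n + u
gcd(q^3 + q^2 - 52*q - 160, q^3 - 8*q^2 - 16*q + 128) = q^2 - 4*q - 32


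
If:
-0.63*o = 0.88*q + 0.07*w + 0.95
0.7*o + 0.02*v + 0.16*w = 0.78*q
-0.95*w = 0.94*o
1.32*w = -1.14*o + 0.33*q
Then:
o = -8.07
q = 4.06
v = 376.77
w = 7.98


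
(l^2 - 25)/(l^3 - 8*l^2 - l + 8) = (l^2 - 25)/(l^3 - 8*l^2 - l + 8)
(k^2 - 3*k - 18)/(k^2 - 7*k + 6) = (k + 3)/(k - 1)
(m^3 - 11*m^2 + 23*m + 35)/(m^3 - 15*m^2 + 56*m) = (m^2 - 4*m - 5)/(m*(m - 8))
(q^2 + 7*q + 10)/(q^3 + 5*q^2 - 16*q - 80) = (q + 2)/(q^2 - 16)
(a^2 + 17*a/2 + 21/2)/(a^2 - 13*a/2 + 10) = (2*a^2 + 17*a + 21)/(2*a^2 - 13*a + 20)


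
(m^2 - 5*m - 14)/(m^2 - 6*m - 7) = (m + 2)/(m + 1)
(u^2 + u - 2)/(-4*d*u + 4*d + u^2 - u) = (u + 2)/(-4*d + u)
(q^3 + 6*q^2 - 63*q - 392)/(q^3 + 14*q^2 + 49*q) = (q - 8)/q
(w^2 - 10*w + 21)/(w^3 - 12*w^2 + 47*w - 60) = (w - 7)/(w^2 - 9*w + 20)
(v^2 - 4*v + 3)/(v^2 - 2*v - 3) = (v - 1)/(v + 1)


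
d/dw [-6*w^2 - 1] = -12*w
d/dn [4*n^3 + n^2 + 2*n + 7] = 12*n^2 + 2*n + 2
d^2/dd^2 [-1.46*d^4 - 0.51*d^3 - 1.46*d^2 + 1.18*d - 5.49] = -17.52*d^2 - 3.06*d - 2.92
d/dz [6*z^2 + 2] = 12*z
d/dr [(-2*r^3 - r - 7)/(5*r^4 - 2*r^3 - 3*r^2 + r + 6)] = (10*r^6 + 21*r^4 + 132*r^3 - 81*r^2 - 42*r + 1)/(25*r^8 - 20*r^7 - 26*r^6 + 22*r^5 + 65*r^4 - 30*r^3 - 35*r^2 + 12*r + 36)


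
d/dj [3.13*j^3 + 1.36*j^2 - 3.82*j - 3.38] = 9.39*j^2 + 2.72*j - 3.82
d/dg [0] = 0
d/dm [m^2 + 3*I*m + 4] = 2*m + 3*I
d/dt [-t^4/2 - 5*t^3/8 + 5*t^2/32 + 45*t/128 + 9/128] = -2*t^3 - 15*t^2/8 + 5*t/16 + 45/128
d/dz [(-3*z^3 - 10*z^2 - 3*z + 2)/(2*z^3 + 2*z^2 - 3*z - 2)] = 2*(7*z^4 + 15*z^3 + 21*z^2 + 16*z + 6)/(4*z^6 + 8*z^5 - 8*z^4 - 20*z^3 + z^2 + 12*z + 4)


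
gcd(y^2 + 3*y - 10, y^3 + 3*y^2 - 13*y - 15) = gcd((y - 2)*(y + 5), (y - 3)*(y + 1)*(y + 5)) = y + 5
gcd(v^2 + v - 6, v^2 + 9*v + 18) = v + 3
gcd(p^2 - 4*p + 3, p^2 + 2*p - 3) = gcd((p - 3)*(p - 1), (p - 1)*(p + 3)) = p - 1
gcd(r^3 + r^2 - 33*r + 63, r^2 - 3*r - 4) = 1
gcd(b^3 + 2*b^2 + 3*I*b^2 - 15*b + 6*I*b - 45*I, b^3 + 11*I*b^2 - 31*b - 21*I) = b + 3*I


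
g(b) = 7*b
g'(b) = 7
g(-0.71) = -4.97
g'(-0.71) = 7.00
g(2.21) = 15.47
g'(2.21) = 7.00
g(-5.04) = -35.28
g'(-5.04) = 7.00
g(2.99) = 20.93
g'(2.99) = 7.00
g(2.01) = 14.07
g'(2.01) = 7.00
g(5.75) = 40.25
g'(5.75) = 7.00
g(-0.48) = -3.36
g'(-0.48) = 7.00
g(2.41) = 16.87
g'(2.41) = 7.00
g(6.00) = 42.00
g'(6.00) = 7.00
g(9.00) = 63.00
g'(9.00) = 7.00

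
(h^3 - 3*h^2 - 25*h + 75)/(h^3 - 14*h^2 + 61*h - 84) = (h^2 - 25)/(h^2 - 11*h + 28)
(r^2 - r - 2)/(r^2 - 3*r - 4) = (r - 2)/(r - 4)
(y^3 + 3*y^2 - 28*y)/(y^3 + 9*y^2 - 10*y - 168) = y/(y + 6)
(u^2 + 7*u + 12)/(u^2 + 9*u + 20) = (u + 3)/(u + 5)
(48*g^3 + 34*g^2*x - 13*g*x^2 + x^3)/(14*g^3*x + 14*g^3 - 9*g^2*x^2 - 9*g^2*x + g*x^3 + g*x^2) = (48*g^3 + 34*g^2*x - 13*g*x^2 + x^3)/(g*(14*g^2*x + 14*g^2 - 9*g*x^2 - 9*g*x + x^3 + x^2))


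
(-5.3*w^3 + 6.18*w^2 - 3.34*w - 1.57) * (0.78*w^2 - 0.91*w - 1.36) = -4.134*w^5 + 9.6434*w^4 - 1.021*w^3 - 6.59*w^2 + 5.9711*w + 2.1352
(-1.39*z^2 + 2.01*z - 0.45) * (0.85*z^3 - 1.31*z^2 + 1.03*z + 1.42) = -1.1815*z^5 + 3.5294*z^4 - 4.4473*z^3 + 0.686*z^2 + 2.3907*z - 0.639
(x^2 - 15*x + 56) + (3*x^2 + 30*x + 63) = 4*x^2 + 15*x + 119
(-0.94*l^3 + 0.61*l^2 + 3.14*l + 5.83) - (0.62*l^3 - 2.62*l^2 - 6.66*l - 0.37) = -1.56*l^3 + 3.23*l^2 + 9.8*l + 6.2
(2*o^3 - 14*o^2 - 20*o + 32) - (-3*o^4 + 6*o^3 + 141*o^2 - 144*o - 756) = 3*o^4 - 4*o^3 - 155*o^2 + 124*o + 788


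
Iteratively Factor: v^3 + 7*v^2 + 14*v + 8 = (v + 2)*(v^2 + 5*v + 4) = (v + 2)*(v + 4)*(v + 1)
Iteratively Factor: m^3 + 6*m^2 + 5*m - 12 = (m + 3)*(m^2 + 3*m - 4) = (m + 3)*(m + 4)*(m - 1)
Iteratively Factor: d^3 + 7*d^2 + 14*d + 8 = (d + 4)*(d^2 + 3*d + 2) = (d + 2)*(d + 4)*(d + 1)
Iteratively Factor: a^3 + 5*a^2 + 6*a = (a)*(a^2 + 5*a + 6) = a*(a + 3)*(a + 2)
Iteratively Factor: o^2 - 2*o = (o - 2)*(o)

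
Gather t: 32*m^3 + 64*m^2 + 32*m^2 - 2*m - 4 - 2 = 32*m^3 + 96*m^2 - 2*m - 6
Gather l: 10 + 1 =11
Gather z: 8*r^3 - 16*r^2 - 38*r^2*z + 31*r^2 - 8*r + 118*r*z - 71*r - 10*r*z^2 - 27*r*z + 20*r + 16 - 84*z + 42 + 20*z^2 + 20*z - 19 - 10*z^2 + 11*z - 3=8*r^3 + 15*r^2 - 59*r + z^2*(10 - 10*r) + z*(-38*r^2 + 91*r - 53) + 36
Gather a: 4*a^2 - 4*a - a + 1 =4*a^2 - 5*a + 1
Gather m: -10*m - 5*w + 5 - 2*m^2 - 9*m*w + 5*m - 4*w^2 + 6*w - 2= -2*m^2 + m*(-9*w - 5) - 4*w^2 + w + 3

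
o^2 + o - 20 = (o - 4)*(o + 5)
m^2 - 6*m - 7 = (m - 7)*(m + 1)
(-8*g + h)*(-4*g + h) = 32*g^2 - 12*g*h + h^2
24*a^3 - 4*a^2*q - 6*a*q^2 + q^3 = (-6*a + q)*(-2*a + q)*(2*a + q)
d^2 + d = d*(d + 1)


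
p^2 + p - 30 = (p - 5)*(p + 6)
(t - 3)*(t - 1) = t^2 - 4*t + 3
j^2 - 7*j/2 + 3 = (j - 2)*(j - 3/2)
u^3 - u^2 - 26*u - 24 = (u - 6)*(u + 1)*(u + 4)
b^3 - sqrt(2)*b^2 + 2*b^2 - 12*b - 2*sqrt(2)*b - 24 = (b + 2)*(b - 3*sqrt(2))*(b + 2*sqrt(2))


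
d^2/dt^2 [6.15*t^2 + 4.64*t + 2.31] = 12.3000000000000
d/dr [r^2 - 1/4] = 2*r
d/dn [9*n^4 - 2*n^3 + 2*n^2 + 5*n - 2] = 36*n^3 - 6*n^2 + 4*n + 5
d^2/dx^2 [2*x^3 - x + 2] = 12*x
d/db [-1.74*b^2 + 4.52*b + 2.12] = 4.52 - 3.48*b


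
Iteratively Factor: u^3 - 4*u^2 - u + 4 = (u - 1)*(u^2 - 3*u - 4) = (u - 4)*(u - 1)*(u + 1)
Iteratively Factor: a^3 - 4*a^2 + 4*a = (a - 2)*(a^2 - 2*a) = a*(a - 2)*(a - 2)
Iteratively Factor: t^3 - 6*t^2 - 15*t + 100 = (t - 5)*(t^2 - t - 20) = (t - 5)*(t + 4)*(t - 5)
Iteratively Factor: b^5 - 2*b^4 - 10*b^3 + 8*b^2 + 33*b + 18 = (b + 1)*(b^4 - 3*b^3 - 7*b^2 + 15*b + 18) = (b - 3)*(b + 1)*(b^3 - 7*b - 6) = (b - 3)^2*(b + 1)*(b^2 + 3*b + 2) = (b - 3)^2*(b + 1)^2*(b + 2)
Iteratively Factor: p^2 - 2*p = (p)*(p - 2)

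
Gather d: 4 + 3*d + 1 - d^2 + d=-d^2 + 4*d + 5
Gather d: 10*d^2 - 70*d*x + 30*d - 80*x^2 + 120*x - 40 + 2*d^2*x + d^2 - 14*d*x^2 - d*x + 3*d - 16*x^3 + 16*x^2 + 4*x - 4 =d^2*(2*x + 11) + d*(-14*x^2 - 71*x + 33) - 16*x^3 - 64*x^2 + 124*x - 44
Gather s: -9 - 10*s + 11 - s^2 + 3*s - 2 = -s^2 - 7*s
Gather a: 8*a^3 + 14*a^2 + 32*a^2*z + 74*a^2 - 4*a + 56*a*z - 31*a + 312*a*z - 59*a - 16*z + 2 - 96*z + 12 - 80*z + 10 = 8*a^3 + a^2*(32*z + 88) + a*(368*z - 94) - 192*z + 24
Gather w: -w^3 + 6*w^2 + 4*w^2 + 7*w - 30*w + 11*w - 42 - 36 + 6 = -w^3 + 10*w^2 - 12*w - 72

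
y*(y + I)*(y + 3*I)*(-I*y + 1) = -I*y^4 + 5*y^3 + 7*I*y^2 - 3*y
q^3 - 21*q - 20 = (q - 5)*(q + 1)*(q + 4)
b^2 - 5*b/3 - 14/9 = (b - 7/3)*(b + 2/3)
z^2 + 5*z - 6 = (z - 1)*(z + 6)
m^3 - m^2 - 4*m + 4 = (m - 2)*(m - 1)*(m + 2)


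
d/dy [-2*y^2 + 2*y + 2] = 2 - 4*y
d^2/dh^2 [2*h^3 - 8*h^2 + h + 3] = 12*h - 16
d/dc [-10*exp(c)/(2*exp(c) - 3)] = 30*exp(c)/(2*exp(c) - 3)^2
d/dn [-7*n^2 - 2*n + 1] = -14*n - 2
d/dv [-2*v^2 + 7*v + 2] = 7 - 4*v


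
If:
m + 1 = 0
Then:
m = -1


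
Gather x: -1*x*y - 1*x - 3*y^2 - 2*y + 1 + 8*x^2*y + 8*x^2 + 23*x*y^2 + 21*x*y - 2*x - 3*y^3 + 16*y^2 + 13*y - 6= x^2*(8*y + 8) + x*(23*y^2 + 20*y - 3) - 3*y^3 + 13*y^2 + 11*y - 5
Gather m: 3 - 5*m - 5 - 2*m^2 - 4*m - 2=-2*m^2 - 9*m - 4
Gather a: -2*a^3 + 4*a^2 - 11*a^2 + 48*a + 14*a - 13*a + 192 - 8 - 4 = -2*a^3 - 7*a^2 + 49*a + 180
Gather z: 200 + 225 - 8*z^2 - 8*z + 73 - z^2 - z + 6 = -9*z^2 - 9*z + 504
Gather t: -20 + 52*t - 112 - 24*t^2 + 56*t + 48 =-24*t^2 + 108*t - 84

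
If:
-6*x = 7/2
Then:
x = -7/12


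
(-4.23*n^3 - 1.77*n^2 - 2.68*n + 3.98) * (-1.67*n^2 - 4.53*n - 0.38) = 7.0641*n^5 + 22.1178*n^4 + 14.1011*n^3 + 6.1664*n^2 - 17.011*n - 1.5124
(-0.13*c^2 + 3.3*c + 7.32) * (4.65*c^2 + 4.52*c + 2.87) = -0.6045*c^4 + 14.7574*c^3 + 48.5809*c^2 + 42.5574*c + 21.0084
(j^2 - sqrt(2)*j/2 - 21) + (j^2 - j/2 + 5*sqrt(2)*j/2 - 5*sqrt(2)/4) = 2*j^2 - j/2 + 2*sqrt(2)*j - 21 - 5*sqrt(2)/4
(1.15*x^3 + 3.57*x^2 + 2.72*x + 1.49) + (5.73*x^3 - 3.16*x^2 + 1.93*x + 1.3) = 6.88*x^3 + 0.41*x^2 + 4.65*x + 2.79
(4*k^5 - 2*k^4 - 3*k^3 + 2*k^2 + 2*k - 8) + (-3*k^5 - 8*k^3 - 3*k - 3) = k^5 - 2*k^4 - 11*k^3 + 2*k^2 - k - 11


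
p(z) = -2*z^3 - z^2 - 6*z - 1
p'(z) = -6*z^2 - 2*z - 6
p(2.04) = -34.38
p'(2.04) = -35.05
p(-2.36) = 33.88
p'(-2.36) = -34.70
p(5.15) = -331.60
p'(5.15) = -175.44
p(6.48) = -626.07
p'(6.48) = -270.90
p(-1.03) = 6.30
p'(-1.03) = -10.31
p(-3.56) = 97.92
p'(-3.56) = -74.92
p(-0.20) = 0.18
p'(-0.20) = -5.84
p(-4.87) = 235.51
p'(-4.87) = -138.56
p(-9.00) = 1430.00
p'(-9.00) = -474.00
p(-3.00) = 62.00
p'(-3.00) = -54.00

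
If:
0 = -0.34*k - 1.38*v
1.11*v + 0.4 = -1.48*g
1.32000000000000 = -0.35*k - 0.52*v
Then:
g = -1.37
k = -5.95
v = 1.47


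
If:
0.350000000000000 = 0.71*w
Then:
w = 0.49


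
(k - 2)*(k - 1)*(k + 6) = k^3 + 3*k^2 - 16*k + 12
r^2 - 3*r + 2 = (r - 2)*(r - 1)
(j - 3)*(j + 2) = j^2 - j - 6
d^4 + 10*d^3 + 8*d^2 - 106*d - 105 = (d - 3)*(d + 1)*(d + 5)*(d + 7)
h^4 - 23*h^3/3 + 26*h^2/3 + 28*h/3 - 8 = (h - 6)*(h - 2)*(h - 2/3)*(h + 1)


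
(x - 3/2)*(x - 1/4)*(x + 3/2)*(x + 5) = x^4 + 19*x^3/4 - 7*x^2/2 - 171*x/16 + 45/16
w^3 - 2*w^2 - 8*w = w*(w - 4)*(w + 2)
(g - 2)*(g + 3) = g^2 + g - 6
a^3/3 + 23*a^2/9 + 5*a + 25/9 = (a/3 + 1/3)*(a + 5/3)*(a + 5)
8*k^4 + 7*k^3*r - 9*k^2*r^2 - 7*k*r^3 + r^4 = (-8*k + r)*(-k + r)*(k + r)^2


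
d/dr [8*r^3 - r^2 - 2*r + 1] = 24*r^2 - 2*r - 2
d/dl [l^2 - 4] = 2*l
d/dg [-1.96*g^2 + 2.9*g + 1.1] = 2.9 - 3.92*g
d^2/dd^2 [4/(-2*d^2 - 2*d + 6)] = 4*(d^2 + d - (2*d + 1)^2 - 3)/(d^2 + d - 3)^3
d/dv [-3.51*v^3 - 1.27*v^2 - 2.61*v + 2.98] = -10.53*v^2 - 2.54*v - 2.61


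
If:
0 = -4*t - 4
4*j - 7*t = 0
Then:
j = -7/4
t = -1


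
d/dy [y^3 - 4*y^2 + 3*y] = 3*y^2 - 8*y + 3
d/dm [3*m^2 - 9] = 6*m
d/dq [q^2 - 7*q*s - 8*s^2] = 2*q - 7*s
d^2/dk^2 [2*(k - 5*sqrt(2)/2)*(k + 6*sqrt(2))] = 4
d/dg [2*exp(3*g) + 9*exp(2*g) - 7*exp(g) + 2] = (6*exp(2*g) + 18*exp(g) - 7)*exp(g)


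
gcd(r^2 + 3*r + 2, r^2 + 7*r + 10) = r + 2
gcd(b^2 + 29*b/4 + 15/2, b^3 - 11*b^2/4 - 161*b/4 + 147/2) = b + 6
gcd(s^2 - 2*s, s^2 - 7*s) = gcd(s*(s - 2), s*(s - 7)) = s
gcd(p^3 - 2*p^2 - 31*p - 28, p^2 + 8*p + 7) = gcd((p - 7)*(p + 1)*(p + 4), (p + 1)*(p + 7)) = p + 1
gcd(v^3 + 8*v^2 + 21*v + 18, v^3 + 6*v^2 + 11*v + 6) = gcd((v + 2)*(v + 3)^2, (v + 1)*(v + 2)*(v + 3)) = v^2 + 5*v + 6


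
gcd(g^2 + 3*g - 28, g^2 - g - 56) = g + 7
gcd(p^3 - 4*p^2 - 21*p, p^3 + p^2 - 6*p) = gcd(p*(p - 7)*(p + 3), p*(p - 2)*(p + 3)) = p^2 + 3*p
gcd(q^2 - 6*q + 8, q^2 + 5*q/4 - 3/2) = 1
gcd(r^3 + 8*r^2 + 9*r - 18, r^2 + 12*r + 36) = r + 6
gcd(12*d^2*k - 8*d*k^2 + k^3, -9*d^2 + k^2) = 1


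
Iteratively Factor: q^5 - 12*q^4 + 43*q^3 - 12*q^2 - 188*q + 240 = (q - 4)*(q^4 - 8*q^3 + 11*q^2 + 32*q - 60) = (q - 4)*(q + 2)*(q^3 - 10*q^2 + 31*q - 30) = (q - 5)*(q - 4)*(q + 2)*(q^2 - 5*q + 6) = (q - 5)*(q - 4)*(q - 2)*(q + 2)*(q - 3)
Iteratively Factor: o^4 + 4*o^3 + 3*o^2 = (o + 1)*(o^3 + 3*o^2) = o*(o + 1)*(o^2 + 3*o) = o^2*(o + 1)*(o + 3)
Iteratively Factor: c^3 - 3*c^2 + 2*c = (c - 1)*(c^2 - 2*c) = (c - 2)*(c - 1)*(c)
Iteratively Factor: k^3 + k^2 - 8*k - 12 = (k + 2)*(k^2 - k - 6) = (k + 2)^2*(k - 3)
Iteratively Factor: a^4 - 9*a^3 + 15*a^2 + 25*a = (a - 5)*(a^3 - 4*a^2 - 5*a) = (a - 5)*(a + 1)*(a^2 - 5*a) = (a - 5)^2*(a + 1)*(a)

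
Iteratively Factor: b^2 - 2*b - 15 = (b - 5)*(b + 3)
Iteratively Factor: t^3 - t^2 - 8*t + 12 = (t - 2)*(t^2 + t - 6) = (t - 2)^2*(t + 3)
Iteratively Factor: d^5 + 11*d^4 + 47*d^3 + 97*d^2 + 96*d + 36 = (d + 3)*(d^4 + 8*d^3 + 23*d^2 + 28*d + 12) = (d + 2)*(d + 3)*(d^3 + 6*d^2 + 11*d + 6) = (d + 2)^2*(d + 3)*(d^2 + 4*d + 3) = (d + 2)^2*(d + 3)^2*(d + 1)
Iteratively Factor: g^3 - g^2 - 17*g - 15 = (g + 3)*(g^2 - 4*g - 5) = (g + 1)*(g + 3)*(g - 5)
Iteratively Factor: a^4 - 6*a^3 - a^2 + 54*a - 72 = (a - 3)*(a^3 - 3*a^2 - 10*a + 24) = (a - 3)*(a + 3)*(a^2 - 6*a + 8) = (a - 3)*(a - 2)*(a + 3)*(a - 4)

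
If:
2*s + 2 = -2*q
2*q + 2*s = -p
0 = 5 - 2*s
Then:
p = 2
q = -7/2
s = 5/2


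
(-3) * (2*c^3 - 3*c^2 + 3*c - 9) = -6*c^3 + 9*c^2 - 9*c + 27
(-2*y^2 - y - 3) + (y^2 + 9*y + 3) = -y^2 + 8*y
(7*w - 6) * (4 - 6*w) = -42*w^2 + 64*w - 24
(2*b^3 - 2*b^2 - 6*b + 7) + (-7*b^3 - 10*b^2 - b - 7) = -5*b^3 - 12*b^2 - 7*b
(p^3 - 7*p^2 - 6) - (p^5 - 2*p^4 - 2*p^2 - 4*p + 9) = -p^5 + 2*p^4 + p^3 - 5*p^2 + 4*p - 15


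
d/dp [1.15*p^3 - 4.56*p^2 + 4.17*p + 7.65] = 3.45*p^2 - 9.12*p + 4.17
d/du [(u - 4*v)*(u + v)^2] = (u + v)*(3*u - 7*v)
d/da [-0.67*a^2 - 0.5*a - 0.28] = -1.34*a - 0.5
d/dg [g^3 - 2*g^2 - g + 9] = 3*g^2 - 4*g - 1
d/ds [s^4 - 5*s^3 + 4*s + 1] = 4*s^3 - 15*s^2 + 4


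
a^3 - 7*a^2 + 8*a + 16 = (a - 4)^2*(a + 1)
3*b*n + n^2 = n*(3*b + n)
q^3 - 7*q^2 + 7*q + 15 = (q - 5)*(q - 3)*(q + 1)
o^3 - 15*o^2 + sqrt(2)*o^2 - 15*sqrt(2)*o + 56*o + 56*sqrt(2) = (o - 8)*(o - 7)*(o + sqrt(2))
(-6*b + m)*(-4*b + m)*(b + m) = 24*b^3 + 14*b^2*m - 9*b*m^2 + m^3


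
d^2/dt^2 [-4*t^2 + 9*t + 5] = -8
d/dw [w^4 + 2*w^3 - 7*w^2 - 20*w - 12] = 4*w^3 + 6*w^2 - 14*w - 20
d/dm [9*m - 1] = 9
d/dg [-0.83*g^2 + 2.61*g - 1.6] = 2.61 - 1.66*g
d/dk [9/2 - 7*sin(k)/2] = -7*cos(k)/2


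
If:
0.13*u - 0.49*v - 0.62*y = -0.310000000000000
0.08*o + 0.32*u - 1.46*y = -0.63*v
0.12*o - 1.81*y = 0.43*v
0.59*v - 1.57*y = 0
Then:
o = 2.71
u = -0.75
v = 0.29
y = 0.11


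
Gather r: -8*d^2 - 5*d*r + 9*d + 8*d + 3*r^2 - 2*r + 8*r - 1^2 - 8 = -8*d^2 + 17*d + 3*r^2 + r*(6 - 5*d) - 9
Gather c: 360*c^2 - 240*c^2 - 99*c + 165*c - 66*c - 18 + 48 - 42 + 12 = 120*c^2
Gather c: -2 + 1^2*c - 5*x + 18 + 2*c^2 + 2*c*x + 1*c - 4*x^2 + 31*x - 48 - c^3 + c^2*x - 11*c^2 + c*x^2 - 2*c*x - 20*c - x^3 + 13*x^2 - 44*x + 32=-c^3 + c^2*(x - 9) + c*(x^2 - 18) - x^3 + 9*x^2 - 18*x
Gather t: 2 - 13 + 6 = -5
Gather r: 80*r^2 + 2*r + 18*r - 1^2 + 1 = 80*r^2 + 20*r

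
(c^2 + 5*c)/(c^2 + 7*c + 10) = c/(c + 2)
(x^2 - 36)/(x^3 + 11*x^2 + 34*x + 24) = (x - 6)/(x^2 + 5*x + 4)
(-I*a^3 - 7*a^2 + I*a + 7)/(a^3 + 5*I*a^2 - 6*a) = (-I*a^3 - 7*a^2 + I*a + 7)/(a*(a^2 + 5*I*a - 6))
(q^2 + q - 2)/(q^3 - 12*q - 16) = (q - 1)/(q^2 - 2*q - 8)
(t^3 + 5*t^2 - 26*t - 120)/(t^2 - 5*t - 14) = (-t^3 - 5*t^2 + 26*t + 120)/(-t^2 + 5*t + 14)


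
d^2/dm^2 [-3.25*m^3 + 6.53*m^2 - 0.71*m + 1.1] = 13.06 - 19.5*m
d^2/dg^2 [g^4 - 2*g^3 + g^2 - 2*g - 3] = 12*g^2 - 12*g + 2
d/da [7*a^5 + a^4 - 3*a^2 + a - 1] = 35*a^4 + 4*a^3 - 6*a + 1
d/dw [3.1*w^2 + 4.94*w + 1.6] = 6.2*w + 4.94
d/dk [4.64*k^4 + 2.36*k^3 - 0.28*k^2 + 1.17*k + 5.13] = 18.56*k^3 + 7.08*k^2 - 0.56*k + 1.17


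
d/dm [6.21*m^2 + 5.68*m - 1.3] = 12.42*m + 5.68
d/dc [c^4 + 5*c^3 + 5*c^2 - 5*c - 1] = 4*c^3 + 15*c^2 + 10*c - 5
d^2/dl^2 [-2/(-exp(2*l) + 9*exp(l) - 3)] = 2*((9 - 4*exp(l))*(exp(2*l) - 9*exp(l) + 3) + 2*(2*exp(l) - 9)^2*exp(l))*exp(l)/(exp(2*l) - 9*exp(l) + 3)^3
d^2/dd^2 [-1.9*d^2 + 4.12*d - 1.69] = -3.80000000000000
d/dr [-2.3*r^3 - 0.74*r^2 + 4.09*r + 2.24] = -6.9*r^2 - 1.48*r + 4.09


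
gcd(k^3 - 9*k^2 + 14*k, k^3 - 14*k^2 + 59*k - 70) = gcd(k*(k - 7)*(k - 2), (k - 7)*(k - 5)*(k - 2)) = k^2 - 9*k + 14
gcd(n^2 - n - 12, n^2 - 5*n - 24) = n + 3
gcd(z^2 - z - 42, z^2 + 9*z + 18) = z + 6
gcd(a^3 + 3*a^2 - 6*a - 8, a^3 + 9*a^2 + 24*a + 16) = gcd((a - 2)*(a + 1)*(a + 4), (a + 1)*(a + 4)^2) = a^2 + 5*a + 4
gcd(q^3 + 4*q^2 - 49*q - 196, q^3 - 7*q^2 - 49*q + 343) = q^2 - 49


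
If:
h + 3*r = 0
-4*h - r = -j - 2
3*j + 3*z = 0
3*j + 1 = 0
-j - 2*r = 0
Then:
No Solution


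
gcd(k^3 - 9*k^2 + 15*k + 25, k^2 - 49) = 1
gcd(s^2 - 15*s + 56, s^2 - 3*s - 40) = s - 8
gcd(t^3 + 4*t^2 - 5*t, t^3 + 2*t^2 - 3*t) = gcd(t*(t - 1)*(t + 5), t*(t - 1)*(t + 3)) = t^2 - t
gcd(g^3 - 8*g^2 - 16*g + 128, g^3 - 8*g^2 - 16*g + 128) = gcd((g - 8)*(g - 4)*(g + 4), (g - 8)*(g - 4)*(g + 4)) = g^3 - 8*g^2 - 16*g + 128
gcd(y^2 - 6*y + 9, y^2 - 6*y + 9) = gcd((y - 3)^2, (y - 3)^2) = y^2 - 6*y + 9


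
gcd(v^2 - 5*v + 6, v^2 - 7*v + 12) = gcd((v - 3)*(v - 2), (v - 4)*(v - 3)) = v - 3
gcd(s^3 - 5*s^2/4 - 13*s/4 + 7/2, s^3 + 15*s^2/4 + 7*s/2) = s + 7/4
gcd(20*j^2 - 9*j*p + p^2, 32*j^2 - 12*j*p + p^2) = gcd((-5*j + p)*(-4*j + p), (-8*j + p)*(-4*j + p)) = -4*j + p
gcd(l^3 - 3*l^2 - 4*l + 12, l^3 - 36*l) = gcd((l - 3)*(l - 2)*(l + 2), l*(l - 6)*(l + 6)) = 1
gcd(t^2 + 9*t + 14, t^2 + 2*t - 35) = t + 7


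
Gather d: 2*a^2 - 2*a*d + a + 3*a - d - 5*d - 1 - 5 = 2*a^2 + 4*a + d*(-2*a - 6) - 6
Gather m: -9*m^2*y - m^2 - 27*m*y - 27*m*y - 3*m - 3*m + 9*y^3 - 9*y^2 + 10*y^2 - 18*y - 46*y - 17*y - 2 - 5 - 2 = m^2*(-9*y - 1) + m*(-54*y - 6) + 9*y^3 + y^2 - 81*y - 9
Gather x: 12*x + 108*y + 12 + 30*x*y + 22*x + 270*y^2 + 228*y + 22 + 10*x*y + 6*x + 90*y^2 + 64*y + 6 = x*(40*y + 40) + 360*y^2 + 400*y + 40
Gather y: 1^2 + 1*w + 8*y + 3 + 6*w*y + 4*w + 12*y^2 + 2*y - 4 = 5*w + 12*y^2 + y*(6*w + 10)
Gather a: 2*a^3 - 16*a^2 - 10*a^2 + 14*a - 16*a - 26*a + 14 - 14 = 2*a^3 - 26*a^2 - 28*a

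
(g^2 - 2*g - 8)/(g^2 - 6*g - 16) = (g - 4)/(g - 8)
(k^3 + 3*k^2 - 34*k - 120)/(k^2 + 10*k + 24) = (k^2 - k - 30)/(k + 6)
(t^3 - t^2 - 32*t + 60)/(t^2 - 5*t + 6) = (t^2 + t - 30)/(t - 3)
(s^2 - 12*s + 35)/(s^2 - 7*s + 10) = (s - 7)/(s - 2)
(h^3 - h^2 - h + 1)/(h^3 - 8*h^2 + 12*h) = (h^3 - h^2 - h + 1)/(h*(h^2 - 8*h + 12))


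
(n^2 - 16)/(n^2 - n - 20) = (n - 4)/(n - 5)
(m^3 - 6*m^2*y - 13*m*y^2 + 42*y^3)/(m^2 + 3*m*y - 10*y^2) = (m^2 - 4*m*y - 21*y^2)/(m + 5*y)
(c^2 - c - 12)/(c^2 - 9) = (c - 4)/(c - 3)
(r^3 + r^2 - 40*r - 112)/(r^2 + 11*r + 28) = (r^2 - 3*r - 28)/(r + 7)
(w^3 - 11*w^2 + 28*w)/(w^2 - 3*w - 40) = w*(-w^2 + 11*w - 28)/(-w^2 + 3*w + 40)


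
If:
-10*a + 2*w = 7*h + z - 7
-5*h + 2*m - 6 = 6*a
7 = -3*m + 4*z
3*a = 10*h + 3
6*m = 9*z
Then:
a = -31/5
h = -54/25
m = -21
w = -2453/50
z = -14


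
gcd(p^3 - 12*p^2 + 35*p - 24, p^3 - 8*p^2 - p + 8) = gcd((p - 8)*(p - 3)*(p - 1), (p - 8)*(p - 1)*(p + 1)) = p^2 - 9*p + 8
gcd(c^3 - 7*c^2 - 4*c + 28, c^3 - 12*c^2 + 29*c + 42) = c - 7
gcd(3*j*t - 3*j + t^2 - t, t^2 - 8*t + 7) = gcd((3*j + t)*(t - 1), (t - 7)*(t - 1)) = t - 1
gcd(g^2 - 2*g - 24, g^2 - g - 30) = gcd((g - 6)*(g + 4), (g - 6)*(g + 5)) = g - 6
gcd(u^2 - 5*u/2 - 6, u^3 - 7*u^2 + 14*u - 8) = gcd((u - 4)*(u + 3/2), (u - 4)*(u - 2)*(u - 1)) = u - 4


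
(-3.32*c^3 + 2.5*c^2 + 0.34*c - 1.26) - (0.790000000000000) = -3.32*c^3 + 2.5*c^2 + 0.34*c - 2.05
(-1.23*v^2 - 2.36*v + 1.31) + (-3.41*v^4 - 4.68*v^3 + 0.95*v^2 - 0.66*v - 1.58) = -3.41*v^4 - 4.68*v^3 - 0.28*v^2 - 3.02*v - 0.27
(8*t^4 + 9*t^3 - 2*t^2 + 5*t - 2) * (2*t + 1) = 16*t^5 + 26*t^4 + 5*t^3 + 8*t^2 + t - 2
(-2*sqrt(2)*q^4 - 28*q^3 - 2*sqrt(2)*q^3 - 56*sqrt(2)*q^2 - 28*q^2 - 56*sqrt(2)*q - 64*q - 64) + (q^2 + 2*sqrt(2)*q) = -2*sqrt(2)*q^4 - 28*q^3 - 2*sqrt(2)*q^3 - 56*sqrt(2)*q^2 - 27*q^2 - 54*sqrt(2)*q - 64*q - 64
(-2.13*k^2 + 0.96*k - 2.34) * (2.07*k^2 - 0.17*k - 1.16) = -4.4091*k^4 + 2.3493*k^3 - 2.5362*k^2 - 0.7158*k + 2.7144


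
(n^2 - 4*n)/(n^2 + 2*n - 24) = n/(n + 6)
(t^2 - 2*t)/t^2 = (t - 2)/t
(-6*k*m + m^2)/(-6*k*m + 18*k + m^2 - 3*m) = m/(m - 3)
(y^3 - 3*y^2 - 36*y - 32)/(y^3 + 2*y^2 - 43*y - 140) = (y^2 - 7*y - 8)/(y^2 - 2*y - 35)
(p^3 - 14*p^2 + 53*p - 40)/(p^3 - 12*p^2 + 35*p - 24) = (p - 5)/(p - 3)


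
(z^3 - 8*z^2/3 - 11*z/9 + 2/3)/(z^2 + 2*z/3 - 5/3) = (9*z^3 - 24*z^2 - 11*z + 6)/(3*(3*z^2 + 2*z - 5))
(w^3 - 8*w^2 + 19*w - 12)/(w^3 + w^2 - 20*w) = (w^2 - 4*w + 3)/(w*(w + 5))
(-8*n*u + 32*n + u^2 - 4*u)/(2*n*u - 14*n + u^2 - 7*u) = (-8*n*u + 32*n + u^2 - 4*u)/(2*n*u - 14*n + u^2 - 7*u)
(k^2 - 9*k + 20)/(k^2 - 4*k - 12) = (-k^2 + 9*k - 20)/(-k^2 + 4*k + 12)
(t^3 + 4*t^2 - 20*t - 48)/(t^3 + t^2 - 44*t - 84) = (t - 4)/(t - 7)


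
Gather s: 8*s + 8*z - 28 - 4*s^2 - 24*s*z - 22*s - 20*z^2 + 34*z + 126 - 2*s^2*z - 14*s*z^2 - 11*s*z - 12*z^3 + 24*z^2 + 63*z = s^2*(-2*z - 4) + s*(-14*z^2 - 35*z - 14) - 12*z^3 + 4*z^2 + 105*z + 98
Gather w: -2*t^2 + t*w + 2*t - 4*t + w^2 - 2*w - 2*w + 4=-2*t^2 - 2*t + w^2 + w*(t - 4) + 4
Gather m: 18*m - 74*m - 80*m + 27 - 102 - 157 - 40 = -136*m - 272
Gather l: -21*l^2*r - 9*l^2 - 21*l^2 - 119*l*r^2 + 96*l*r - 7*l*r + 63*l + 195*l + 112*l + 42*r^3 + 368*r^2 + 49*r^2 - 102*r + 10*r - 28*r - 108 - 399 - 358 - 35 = l^2*(-21*r - 30) + l*(-119*r^2 + 89*r + 370) + 42*r^3 + 417*r^2 - 120*r - 900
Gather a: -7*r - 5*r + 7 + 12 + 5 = 24 - 12*r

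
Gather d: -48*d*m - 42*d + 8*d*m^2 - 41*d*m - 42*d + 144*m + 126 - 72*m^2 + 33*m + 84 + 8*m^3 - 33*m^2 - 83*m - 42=d*(8*m^2 - 89*m - 84) + 8*m^3 - 105*m^2 + 94*m + 168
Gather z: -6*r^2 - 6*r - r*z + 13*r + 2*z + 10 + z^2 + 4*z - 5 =-6*r^2 + 7*r + z^2 + z*(6 - r) + 5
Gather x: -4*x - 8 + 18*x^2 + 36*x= 18*x^2 + 32*x - 8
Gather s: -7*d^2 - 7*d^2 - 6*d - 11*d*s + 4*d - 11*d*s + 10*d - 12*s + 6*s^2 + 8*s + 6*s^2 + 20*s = -14*d^2 + 8*d + 12*s^2 + s*(16 - 22*d)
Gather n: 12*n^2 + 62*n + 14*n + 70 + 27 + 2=12*n^2 + 76*n + 99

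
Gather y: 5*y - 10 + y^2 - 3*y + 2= y^2 + 2*y - 8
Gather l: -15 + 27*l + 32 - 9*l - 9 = 18*l + 8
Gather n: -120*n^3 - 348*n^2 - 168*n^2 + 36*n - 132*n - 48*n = -120*n^3 - 516*n^2 - 144*n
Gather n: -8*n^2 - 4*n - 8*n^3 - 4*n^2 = -8*n^3 - 12*n^2 - 4*n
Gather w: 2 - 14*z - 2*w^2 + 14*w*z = -2*w^2 + 14*w*z - 14*z + 2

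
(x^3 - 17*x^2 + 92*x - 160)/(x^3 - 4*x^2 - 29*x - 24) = (x^2 - 9*x + 20)/(x^2 + 4*x + 3)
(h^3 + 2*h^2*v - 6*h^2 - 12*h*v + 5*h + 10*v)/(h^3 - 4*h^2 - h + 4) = (h^2 + 2*h*v - 5*h - 10*v)/(h^2 - 3*h - 4)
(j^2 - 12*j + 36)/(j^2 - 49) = (j^2 - 12*j + 36)/(j^2 - 49)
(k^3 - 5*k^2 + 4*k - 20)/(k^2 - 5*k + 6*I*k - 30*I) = (k^2 + 4)/(k + 6*I)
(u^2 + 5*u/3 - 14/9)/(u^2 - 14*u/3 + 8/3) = (u + 7/3)/(u - 4)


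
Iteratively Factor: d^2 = (d)*(d)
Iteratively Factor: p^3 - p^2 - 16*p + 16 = (p - 4)*(p^2 + 3*p - 4) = (p - 4)*(p - 1)*(p + 4)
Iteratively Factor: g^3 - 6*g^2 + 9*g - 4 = (g - 1)*(g^2 - 5*g + 4) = (g - 1)^2*(g - 4)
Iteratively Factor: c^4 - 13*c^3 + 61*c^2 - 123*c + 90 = (c - 2)*(c^3 - 11*c^2 + 39*c - 45) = (c - 5)*(c - 2)*(c^2 - 6*c + 9) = (c - 5)*(c - 3)*(c - 2)*(c - 3)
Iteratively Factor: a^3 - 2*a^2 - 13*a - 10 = (a - 5)*(a^2 + 3*a + 2) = (a - 5)*(a + 1)*(a + 2)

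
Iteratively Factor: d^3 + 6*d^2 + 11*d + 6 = (d + 3)*(d^2 + 3*d + 2) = (d + 2)*(d + 3)*(d + 1)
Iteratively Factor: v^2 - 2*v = (v)*(v - 2)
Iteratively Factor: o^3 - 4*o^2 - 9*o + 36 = (o - 3)*(o^2 - o - 12) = (o - 3)*(o + 3)*(o - 4)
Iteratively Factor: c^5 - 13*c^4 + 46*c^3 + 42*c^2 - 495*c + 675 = (c - 3)*(c^4 - 10*c^3 + 16*c^2 + 90*c - 225) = (c - 5)*(c - 3)*(c^3 - 5*c^2 - 9*c + 45) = (c - 5)*(c - 3)*(c + 3)*(c^2 - 8*c + 15) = (c - 5)*(c - 3)^2*(c + 3)*(c - 5)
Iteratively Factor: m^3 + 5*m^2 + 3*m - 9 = (m - 1)*(m^2 + 6*m + 9) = (m - 1)*(m + 3)*(m + 3)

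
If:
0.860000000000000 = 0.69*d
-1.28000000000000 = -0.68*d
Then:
No Solution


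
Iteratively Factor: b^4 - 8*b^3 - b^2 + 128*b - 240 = (b - 3)*(b^3 - 5*b^2 - 16*b + 80) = (b - 3)*(b + 4)*(b^2 - 9*b + 20) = (b - 4)*(b - 3)*(b + 4)*(b - 5)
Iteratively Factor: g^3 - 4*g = (g)*(g^2 - 4) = g*(g + 2)*(g - 2)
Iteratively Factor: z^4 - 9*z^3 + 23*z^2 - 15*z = (z - 3)*(z^3 - 6*z^2 + 5*z) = (z - 5)*(z - 3)*(z^2 - z) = (z - 5)*(z - 3)*(z - 1)*(z)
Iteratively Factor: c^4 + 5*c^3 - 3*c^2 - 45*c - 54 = (c + 2)*(c^3 + 3*c^2 - 9*c - 27) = (c - 3)*(c + 2)*(c^2 + 6*c + 9) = (c - 3)*(c + 2)*(c + 3)*(c + 3)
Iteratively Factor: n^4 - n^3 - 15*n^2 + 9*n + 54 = (n - 3)*(n^3 + 2*n^2 - 9*n - 18) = (n - 3)*(n + 3)*(n^2 - n - 6) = (n - 3)^2*(n + 3)*(n + 2)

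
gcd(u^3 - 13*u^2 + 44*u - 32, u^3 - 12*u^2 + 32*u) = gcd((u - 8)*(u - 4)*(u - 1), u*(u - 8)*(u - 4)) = u^2 - 12*u + 32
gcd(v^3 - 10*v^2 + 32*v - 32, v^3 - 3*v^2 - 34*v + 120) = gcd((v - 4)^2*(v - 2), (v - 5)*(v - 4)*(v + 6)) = v - 4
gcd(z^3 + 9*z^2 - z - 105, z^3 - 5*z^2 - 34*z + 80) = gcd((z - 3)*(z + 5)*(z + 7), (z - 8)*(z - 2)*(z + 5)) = z + 5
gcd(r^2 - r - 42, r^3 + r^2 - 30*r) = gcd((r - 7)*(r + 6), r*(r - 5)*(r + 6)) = r + 6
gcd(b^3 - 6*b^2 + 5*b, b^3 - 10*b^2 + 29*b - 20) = b^2 - 6*b + 5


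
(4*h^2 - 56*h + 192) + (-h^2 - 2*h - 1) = 3*h^2 - 58*h + 191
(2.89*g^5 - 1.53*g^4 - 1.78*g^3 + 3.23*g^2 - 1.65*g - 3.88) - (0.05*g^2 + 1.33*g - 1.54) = 2.89*g^5 - 1.53*g^4 - 1.78*g^3 + 3.18*g^2 - 2.98*g - 2.34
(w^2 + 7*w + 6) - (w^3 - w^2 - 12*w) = -w^3 + 2*w^2 + 19*w + 6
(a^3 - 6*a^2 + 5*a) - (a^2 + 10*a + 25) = a^3 - 7*a^2 - 5*a - 25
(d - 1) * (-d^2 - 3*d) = -d^3 - 2*d^2 + 3*d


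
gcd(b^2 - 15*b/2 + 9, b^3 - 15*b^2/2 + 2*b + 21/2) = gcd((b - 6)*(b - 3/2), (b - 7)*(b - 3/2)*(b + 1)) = b - 3/2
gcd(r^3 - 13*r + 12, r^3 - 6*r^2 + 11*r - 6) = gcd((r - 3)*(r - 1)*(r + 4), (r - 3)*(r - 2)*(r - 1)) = r^2 - 4*r + 3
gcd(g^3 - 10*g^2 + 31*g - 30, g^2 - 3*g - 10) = g - 5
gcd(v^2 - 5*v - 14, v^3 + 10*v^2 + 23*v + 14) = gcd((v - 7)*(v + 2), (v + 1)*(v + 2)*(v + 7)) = v + 2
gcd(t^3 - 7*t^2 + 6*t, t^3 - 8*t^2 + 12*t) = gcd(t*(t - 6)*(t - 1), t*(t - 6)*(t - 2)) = t^2 - 6*t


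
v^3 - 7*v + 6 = (v - 2)*(v - 1)*(v + 3)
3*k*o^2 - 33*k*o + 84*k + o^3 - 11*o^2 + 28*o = (3*k + o)*(o - 7)*(o - 4)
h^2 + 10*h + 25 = (h + 5)^2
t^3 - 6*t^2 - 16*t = t*(t - 8)*(t + 2)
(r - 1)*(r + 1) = r^2 - 1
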